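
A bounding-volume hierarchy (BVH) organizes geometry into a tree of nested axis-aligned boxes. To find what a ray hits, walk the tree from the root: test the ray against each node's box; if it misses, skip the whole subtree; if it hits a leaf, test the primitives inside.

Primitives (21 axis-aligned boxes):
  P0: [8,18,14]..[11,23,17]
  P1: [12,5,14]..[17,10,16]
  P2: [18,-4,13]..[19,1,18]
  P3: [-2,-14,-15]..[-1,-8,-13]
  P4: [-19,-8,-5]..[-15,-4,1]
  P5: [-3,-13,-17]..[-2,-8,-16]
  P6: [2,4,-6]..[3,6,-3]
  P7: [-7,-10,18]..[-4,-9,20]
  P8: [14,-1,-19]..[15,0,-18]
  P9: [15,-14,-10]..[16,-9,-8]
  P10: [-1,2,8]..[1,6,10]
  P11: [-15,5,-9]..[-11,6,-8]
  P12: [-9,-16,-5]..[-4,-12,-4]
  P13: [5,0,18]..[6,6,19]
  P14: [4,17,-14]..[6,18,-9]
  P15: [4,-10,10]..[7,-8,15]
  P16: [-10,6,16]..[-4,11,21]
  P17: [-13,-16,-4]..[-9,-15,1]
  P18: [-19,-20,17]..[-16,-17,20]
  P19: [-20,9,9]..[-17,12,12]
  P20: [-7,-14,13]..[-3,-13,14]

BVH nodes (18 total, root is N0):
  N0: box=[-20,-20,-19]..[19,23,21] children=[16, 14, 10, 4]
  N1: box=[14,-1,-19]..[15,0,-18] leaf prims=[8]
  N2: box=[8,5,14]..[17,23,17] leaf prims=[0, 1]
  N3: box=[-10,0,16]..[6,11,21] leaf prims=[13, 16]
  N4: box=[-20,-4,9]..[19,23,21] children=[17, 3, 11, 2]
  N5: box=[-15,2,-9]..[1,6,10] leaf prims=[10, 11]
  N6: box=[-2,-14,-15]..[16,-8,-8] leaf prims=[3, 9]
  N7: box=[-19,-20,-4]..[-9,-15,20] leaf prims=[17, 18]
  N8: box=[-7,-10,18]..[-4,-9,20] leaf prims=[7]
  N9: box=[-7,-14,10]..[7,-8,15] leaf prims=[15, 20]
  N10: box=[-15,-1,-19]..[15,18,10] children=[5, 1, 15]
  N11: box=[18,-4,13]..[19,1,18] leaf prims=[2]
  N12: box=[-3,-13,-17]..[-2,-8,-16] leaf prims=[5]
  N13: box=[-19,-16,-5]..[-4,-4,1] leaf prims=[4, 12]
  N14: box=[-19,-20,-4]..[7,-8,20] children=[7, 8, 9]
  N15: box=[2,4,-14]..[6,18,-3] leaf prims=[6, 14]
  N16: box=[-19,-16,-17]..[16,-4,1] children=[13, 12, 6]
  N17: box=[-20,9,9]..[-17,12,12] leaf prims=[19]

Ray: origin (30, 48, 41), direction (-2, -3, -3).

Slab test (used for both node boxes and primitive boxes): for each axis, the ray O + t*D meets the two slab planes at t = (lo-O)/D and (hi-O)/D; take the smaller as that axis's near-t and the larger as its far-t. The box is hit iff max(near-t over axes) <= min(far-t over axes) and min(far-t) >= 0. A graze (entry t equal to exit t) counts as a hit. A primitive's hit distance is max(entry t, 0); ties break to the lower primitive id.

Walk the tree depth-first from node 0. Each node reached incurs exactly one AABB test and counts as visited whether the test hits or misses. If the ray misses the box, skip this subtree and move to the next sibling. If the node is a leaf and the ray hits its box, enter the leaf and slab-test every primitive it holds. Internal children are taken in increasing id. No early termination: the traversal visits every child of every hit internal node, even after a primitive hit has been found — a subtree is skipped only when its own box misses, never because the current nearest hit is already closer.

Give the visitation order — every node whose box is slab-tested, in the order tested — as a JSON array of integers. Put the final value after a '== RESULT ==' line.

Trace the traversal:
N0 x:[11/2,25] y:[25/3,68/3] z:[20/3,20] -> hit [25/3,20], descend [4, 10, 14, 16]
  N4 x:[11/2,25] y:[25/3,52/3] z:[20/3,32/3] -> hit [25/3,32/3], descend [2, 3, 11, 17]
    N2 x:[13/2,11] y:[25/3,43/3] z:[8,9] -> hit [25/3,9] leaf, test {P0(miss), P1(miss)}
    N3 x:[12,20] y:[37/3,16] z:[20/3,25/3] -> miss, prune
    N11 x:[11/2,6] y:[47/3,52/3] z:[23/3,28/3] -> miss, prune
    N17 x:[47/2,25] y:[12,13] z:[29/3,32/3] -> miss, prune
  N10 x:[15/2,45/2] y:[10,49/3] z:[31/3,20] -> hit [31/3,49/3], descend [1, 5, 15]
    N1 x:[15/2,8] y:[16,49/3] z:[59/3,20] -> miss, prune
    N5 x:[29/2,45/2] y:[14,46/3] z:[31/3,50/3] -> hit [29/2,46/3] leaf, test {P10(miss), P11(miss)}
    N15 x:[12,14] y:[10,44/3] z:[44/3,55/3] -> miss, prune
  N14 x:[23/2,49/2] y:[56/3,68/3] z:[7,15] -> miss, prune
  N16 x:[7,49/2] y:[52/3,64/3] z:[40/3,58/3] -> hit [52/3,58/3], descend [6, 12, 13]
    N6 x:[7,16] y:[56/3,62/3] z:[49/3,56/3] -> miss, prune
    N12 x:[16,33/2] y:[56/3,61/3] z:[19,58/3] -> miss, prune
    N13 x:[17,49/2] y:[52/3,64/3] z:[40/3,46/3] -> miss, prune

Summary -> nodes [0, 4, 2, 3, 11, 17, 10, 1, 5, 15, 14, 16, 6, 12, 13]; box-tests=15; leaf-entries=2; first=miss

== RESULT ==
[0, 4, 2, 3, 11, 17, 10, 1, 5, 15, 14, 16, 6, 12, 13]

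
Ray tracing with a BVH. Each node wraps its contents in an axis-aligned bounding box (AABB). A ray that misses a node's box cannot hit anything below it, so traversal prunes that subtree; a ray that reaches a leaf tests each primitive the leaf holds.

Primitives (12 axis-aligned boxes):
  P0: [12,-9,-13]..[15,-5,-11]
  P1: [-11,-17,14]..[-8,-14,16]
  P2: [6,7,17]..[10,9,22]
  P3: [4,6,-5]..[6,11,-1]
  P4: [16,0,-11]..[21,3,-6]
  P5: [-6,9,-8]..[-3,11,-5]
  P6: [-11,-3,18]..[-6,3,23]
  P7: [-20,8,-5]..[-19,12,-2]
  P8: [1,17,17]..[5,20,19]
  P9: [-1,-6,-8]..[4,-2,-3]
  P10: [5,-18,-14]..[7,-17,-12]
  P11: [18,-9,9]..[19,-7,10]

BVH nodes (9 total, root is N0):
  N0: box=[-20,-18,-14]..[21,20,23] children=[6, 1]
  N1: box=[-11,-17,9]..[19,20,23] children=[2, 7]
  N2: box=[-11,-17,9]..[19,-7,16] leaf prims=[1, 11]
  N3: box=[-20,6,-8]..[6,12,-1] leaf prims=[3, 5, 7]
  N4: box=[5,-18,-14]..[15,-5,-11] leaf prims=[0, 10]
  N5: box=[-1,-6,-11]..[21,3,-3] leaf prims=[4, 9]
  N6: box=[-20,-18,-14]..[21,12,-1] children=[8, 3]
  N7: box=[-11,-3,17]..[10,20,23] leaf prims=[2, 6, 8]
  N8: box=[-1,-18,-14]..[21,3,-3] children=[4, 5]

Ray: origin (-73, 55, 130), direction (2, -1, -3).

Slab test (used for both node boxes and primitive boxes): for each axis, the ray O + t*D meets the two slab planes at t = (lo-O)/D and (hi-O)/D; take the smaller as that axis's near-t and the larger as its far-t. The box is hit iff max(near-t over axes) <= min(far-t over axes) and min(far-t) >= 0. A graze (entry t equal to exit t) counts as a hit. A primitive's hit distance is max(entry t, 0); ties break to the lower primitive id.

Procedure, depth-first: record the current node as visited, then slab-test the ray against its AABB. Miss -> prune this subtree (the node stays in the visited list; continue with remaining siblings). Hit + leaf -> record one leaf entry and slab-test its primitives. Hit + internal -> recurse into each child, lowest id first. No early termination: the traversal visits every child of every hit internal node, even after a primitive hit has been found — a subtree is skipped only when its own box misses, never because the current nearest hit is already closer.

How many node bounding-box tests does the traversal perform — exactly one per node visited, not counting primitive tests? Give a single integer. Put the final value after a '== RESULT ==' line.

Trace the traversal:
N0 x:[53/2,47] y:[35,73] z:[107/3,48] -> hit [107/3,47], descend [1, 6]
  N1 x:[31,46] y:[35,72] z:[107/3,121/3] -> hit [107/3,121/3], descend [2, 7]
    N2 x:[31,46] y:[62,72] z:[38,121/3] -> miss, prune
    N7 x:[31,83/2] y:[35,58] z:[107/3,113/3] -> hit [107/3,113/3] leaf, test {P2(miss), P6(miss), P8@t=37}
  N6 x:[53/2,47] y:[43,73] z:[131/3,48] -> hit [131/3,47], descend [3, 8]
    N3 x:[53/2,79/2] y:[43,49] z:[131/3,46] -> miss, prune
    N8 x:[36,47] y:[52,73] z:[133/3,48] -> miss, prune

Summary -> nodes [0, 1, 2, 7, 6, 3, 8]; box-tests=7; leaf-entries=1; first=P8

== RESULT ==
7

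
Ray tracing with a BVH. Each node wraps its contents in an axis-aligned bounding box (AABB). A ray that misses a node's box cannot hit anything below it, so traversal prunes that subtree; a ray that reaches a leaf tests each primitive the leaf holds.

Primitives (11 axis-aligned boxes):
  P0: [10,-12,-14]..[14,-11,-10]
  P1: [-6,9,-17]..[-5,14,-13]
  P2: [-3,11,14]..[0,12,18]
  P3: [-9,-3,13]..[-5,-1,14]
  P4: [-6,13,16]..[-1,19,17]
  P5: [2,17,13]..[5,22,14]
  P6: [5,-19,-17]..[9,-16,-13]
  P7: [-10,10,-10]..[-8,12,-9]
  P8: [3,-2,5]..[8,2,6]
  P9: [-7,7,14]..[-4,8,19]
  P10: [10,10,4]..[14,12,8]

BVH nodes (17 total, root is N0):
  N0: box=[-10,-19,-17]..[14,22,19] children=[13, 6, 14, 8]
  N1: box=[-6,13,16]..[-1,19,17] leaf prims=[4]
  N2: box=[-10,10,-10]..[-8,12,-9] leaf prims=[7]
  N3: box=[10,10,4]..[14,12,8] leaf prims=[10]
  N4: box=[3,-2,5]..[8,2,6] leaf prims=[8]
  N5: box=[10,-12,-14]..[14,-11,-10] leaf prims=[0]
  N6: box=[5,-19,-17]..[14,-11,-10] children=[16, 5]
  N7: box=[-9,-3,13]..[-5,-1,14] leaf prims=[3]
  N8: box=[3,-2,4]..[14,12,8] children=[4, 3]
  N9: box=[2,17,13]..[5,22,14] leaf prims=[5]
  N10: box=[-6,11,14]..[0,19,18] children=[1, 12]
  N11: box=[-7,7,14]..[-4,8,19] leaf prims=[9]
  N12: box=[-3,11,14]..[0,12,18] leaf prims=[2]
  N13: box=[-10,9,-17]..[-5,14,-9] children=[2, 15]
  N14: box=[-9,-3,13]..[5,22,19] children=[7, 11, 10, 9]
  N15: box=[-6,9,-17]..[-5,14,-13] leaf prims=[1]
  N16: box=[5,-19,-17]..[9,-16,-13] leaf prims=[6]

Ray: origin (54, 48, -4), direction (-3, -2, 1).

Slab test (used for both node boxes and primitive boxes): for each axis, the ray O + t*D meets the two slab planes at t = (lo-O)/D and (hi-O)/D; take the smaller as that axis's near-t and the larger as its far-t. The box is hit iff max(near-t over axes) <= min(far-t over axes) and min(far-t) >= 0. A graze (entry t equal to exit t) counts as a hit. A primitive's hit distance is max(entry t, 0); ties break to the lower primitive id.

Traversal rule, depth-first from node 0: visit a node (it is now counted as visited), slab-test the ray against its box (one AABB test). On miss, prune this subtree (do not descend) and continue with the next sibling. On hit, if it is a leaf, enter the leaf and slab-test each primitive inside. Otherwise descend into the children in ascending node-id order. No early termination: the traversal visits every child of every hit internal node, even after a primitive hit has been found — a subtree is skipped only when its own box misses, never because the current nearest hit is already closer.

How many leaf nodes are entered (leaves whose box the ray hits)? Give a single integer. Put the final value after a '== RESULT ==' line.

Walk:
N0 x:[40/3,64/3] y:[13,67/2] z:[-13,23] -> hit [40/3,64/3], descend [6, 8, 13, 14]
  N6 x:[40/3,49/3] y:[59/2,67/2] z:[-13,-6] -> miss, prune
  N8 x:[40/3,17] y:[18,25] z:[8,12] -> miss, prune
  N13 x:[59/3,64/3] y:[17,39/2] z:[-13,-5] -> miss, prune
  N14 x:[49/3,21] y:[13,51/2] z:[17,23] -> hit [17,21], descend [7, 9, 10, 11]
    N7 x:[59/3,21] y:[49/2,51/2] z:[17,18] -> miss, prune
    N9 x:[49/3,52/3] y:[13,31/2] z:[17,18] -> miss, prune
    N10 x:[18,20] y:[29/2,37/2] z:[18,22] -> hit [18,37/2], descend [1, 12]
      N1 x:[55/3,20] y:[29/2,35/2] z:[20,21] -> miss, prune
      N12 x:[18,19] y:[18,37/2] z:[18,22] -> hit [18,37/2] leaf, test {P2@t=18}
    N11 x:[58/3,61/3] y:[20,41/2] z:[18,23] -> hit [20,61/3] leaf, test {P9@t=20}

Visited [0, 6, 8, 13, 14, 7, 9, 10, 1, 12, 11]. Tests: 11 box, 2 leaf. Nearest: P2.

== RESULT ==
2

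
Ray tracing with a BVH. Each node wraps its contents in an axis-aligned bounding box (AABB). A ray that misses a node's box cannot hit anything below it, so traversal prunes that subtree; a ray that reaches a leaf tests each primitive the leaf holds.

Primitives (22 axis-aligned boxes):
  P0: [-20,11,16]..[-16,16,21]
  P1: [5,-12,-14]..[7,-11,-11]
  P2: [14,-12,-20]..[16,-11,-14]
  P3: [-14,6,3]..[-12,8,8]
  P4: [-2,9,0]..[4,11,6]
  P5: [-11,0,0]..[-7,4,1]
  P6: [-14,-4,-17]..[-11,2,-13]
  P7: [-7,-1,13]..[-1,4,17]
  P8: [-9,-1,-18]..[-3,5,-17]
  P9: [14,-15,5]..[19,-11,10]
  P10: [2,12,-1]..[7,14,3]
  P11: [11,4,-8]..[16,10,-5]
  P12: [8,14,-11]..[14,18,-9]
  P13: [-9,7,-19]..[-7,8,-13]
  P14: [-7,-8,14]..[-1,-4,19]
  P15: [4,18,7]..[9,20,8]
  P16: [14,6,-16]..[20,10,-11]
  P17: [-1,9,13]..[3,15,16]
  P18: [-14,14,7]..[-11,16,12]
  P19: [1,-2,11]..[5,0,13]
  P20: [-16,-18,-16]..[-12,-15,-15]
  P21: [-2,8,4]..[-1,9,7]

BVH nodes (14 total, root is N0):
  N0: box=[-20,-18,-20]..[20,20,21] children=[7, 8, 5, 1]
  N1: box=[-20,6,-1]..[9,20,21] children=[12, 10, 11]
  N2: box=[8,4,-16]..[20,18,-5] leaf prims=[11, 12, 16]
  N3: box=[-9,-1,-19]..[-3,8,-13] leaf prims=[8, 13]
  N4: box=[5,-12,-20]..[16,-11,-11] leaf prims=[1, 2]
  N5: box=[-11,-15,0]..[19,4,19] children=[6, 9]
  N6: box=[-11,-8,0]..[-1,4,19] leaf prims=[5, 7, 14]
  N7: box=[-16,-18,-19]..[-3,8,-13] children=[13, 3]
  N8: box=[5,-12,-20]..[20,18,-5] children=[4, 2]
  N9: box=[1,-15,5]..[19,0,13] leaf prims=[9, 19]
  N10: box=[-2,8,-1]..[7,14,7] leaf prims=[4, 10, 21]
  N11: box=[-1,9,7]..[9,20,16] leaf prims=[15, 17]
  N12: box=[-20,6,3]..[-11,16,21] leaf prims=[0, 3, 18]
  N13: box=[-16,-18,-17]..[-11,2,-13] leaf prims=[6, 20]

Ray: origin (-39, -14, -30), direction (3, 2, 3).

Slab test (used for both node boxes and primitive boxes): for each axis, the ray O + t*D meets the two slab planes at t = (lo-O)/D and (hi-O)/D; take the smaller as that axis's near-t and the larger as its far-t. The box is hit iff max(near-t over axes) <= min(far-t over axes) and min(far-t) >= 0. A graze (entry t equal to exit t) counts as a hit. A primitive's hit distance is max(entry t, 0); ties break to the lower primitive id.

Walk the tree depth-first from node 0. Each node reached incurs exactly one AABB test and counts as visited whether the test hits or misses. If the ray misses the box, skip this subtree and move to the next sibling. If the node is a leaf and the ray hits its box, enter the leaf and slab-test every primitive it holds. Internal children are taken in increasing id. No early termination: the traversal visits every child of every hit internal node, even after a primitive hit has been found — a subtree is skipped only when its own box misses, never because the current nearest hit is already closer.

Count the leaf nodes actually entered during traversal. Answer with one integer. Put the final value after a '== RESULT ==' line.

Walk:
N0 x:[19/3,59/3] y:[-2,17] z:[10/3,17] -> hit [19/3,17], descend [1, 5, 7, 8]
  N1 x:[19/3,16] y:[10,17] z:[29/3,17] -> hit [10,16], descend [10, 11, 12]
    N10 x:[37/3,46/3] y:[11,14] z:[29/3,37/3] -> hit [37/3,37/3] leaf, test {P4(miss), P10(miss), P21(miss)}
    N11 x:[38/3,16] y:[23/2,17] z:[37/3,46/3] -> hit [38/3,46/3] leaf, test {P15(miss), P17(miss)}
    N12 x:[19/3,28/3] y:[10,15] z:[11,17] -> miss, prune
  N5 x:[28/3,58/3] y:[-1/2,9] z:[10,49/3] -> miss, prune
  N7 x:[23/3,12] y:[-2,11] z:[11/3,17/3] -> miss, prune
  N8 x:[44/3,59/3] y:[1,16] z:[10/3,25/3] -> miss, prune

Visited [0, 1, 10, 11, 12, 5, 7, 8]. Tests: 8 box, 2 leaf. Nearest: miss.

== RESULT ==
2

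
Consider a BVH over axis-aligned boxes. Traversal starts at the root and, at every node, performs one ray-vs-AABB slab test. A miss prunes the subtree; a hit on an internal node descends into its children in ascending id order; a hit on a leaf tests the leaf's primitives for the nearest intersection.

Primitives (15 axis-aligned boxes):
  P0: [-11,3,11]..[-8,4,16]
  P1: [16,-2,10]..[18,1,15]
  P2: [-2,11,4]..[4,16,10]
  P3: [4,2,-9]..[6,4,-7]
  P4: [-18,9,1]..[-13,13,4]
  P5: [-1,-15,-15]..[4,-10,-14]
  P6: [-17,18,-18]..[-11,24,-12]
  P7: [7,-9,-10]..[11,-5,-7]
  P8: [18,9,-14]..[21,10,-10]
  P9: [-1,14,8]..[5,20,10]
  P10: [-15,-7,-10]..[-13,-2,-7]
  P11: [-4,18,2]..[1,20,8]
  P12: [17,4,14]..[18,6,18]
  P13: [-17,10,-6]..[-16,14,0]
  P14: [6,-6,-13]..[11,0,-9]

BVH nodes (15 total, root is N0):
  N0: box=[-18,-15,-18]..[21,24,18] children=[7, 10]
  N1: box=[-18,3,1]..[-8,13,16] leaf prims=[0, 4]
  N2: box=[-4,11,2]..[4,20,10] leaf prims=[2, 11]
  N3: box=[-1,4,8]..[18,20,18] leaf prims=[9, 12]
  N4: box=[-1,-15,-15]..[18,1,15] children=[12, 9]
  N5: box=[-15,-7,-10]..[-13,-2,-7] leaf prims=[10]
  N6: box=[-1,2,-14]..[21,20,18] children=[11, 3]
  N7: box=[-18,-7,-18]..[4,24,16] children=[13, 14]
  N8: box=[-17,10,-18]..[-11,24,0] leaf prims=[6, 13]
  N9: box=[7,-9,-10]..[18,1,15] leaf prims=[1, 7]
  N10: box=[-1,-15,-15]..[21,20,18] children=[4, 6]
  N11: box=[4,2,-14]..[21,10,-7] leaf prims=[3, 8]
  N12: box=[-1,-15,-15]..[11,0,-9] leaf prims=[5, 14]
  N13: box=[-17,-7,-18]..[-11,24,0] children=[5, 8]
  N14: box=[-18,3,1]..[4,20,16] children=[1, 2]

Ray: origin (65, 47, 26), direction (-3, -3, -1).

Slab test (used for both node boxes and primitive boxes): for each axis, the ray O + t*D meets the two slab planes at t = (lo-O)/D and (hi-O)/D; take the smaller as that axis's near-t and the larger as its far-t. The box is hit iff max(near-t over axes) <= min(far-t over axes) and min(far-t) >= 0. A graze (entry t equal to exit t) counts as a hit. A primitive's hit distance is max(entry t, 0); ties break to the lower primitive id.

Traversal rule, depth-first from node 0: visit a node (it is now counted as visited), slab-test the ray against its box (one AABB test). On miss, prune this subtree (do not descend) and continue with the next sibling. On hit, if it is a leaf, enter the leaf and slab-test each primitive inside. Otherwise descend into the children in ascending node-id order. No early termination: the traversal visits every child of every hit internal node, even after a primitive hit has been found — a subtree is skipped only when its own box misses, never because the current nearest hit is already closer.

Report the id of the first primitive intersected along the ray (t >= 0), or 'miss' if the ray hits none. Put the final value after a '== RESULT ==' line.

Walk:
N0 x:[44/3,83/3] y:[23/3,62/3] z:[8,44] -> hit [44/3,62/3], descend [7, 10]
  N7 x:[61/3,83/3] y:[23/3,18] z:[10,44] -> miss, prune
  N10 x:[44/3,22] y:[9,62/3] z:[8,41] -> hit [44/3,62/3], descend [4, 6]
    N4 x:[47/3,22] y:[46/3,62/3] z:[11,41] -> hit [47/3,62/3], descend [9, 12]
      N9 x:[47/3,58/3] y:[46/3,56/3] z:[11,36] -> hit [47/3,56/3] leaf, test {P1@t=47/3, P7(miss)}
      N12 x:[18,22] y:[47/3,62/3] z:[35,41] -> miss, prune
    N6 x:[44/3,22] y:[9,15] z:[8,40] -> hit [44/3,15], descend [3, 11]
      N3 x:[47/3,22] y:[9,43/3] z:[8,18] -> miss, prune
      N11 x:[44/3,61/3] y:[37/3,15] z:[33,40] -> miss, prune

Visited [0, 7, 10, 4, 9, 12, 6, 3, 11]. Tests: 9 box, 1 leaf. Nearest: P1.

== RESULT ==
1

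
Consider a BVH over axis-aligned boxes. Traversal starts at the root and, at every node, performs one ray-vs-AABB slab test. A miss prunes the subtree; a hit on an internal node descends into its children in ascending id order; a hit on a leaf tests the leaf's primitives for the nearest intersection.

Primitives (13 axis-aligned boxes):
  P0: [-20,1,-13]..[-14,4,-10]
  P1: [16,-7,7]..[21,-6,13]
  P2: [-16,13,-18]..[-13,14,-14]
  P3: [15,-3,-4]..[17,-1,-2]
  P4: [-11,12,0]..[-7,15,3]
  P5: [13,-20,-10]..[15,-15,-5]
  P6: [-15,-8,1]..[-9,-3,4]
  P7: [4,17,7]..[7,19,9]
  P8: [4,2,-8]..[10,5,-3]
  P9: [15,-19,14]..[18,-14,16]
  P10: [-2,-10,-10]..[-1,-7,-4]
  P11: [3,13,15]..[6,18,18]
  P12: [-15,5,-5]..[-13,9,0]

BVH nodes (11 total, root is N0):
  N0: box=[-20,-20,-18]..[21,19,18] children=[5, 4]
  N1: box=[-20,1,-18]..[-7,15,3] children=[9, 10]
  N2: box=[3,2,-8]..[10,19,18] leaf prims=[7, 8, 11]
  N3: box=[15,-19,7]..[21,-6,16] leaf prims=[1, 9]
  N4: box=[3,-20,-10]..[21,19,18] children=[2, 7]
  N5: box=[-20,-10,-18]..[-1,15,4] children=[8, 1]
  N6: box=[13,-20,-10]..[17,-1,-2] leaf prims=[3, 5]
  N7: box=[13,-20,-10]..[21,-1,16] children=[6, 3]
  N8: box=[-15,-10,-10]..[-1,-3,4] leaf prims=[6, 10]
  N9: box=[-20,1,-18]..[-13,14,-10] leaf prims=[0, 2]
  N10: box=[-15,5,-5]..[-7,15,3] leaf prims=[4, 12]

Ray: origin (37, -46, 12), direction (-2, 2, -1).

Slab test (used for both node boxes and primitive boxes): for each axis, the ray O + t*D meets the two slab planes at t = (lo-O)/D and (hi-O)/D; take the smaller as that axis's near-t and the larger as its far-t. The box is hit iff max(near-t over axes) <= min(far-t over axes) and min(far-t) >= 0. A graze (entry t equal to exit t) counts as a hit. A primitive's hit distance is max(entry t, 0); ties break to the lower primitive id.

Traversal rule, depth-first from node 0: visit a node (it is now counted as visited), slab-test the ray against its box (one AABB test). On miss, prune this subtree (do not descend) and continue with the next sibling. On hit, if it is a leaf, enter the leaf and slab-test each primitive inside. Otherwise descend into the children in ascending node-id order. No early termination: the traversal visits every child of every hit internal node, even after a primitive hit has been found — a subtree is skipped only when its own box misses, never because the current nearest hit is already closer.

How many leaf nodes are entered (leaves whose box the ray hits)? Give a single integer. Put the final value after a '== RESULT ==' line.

Trace the traversal:
N0 x:[8,57/2] y:[13,65/2] z:[-6,30] -> hit [13,57/2], descend [4, 5]
  N4 x:[8,17] y:[13,65/2] z:[-6,22] -> hit [13,17], descend [2, 7]
    N2 x:[27/2,17] y:[24,65/2] z:[-6,20] -> miss, prune
    N7 x:[8,12] y:[13,45/2] z:[-4,22] -> miss, prune
  N5 x:[19,57/2] y:[18,61/2] z:[8,30] -> hit [19,57/2], descend [1, 8]
    N1 x:[22,57/2] y:[47/2,61/2] z:[9,30] -> hit [47/2,57/2], descend [9, 10]
      N9 x:[25,57/2] y:[47/2,30] z:[22,30] -> hit [25,57/2] leaf, test {P0(miss), P2(miss)}
      N10 x:[22,26] y:[51/2,61/2] z:[9,17] -> miss, prune
    N8 x:[19,26] y:[18,43/2] z:[8,22] -> hit [19,43/2] leaf, test {P6(miss), P10@t=19}

Summary -> nodes [0, 4, 2, 7, 5, 1, 9, 10, 8]; box-tests=9; leaf-entries=2; first=P10

== RESULT ==
2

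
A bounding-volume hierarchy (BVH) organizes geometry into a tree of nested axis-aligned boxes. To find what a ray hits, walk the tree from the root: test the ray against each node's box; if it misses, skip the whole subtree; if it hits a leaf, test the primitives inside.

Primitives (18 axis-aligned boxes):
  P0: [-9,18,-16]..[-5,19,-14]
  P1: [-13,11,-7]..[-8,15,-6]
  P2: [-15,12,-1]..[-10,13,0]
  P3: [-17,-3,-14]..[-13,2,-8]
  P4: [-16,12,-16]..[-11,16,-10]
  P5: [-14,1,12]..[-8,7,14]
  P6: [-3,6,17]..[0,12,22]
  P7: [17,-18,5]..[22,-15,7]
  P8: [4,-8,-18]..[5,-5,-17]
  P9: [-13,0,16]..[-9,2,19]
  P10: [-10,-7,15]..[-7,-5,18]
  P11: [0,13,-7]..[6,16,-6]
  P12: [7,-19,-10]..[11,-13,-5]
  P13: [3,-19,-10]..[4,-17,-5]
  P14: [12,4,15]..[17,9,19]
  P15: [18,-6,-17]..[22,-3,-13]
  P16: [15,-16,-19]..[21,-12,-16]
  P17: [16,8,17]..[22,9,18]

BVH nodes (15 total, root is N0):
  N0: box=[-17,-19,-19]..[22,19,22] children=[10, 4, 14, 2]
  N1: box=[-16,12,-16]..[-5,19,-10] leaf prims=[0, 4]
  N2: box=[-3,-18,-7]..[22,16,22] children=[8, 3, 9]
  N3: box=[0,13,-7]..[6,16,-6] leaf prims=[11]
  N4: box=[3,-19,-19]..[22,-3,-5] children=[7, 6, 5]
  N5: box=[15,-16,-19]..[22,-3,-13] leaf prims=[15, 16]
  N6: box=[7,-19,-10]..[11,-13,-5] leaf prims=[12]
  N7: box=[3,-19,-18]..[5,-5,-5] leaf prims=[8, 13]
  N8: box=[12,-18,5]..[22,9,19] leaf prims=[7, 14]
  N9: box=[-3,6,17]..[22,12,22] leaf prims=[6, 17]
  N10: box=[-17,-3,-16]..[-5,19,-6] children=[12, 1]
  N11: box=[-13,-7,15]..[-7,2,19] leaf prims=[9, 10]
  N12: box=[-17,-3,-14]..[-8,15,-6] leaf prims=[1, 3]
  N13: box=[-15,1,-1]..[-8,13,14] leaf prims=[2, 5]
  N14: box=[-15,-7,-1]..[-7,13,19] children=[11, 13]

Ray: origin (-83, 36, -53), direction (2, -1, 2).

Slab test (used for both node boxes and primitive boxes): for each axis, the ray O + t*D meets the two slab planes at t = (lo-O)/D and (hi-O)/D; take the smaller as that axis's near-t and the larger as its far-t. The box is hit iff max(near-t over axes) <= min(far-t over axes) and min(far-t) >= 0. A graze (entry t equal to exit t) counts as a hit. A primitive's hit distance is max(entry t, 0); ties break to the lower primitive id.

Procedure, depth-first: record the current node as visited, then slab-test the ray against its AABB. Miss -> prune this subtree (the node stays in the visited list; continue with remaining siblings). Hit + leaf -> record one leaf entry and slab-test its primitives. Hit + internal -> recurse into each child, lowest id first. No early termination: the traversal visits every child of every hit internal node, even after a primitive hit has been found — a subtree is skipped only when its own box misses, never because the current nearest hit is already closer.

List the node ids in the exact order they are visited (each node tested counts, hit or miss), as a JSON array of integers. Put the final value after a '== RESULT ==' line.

Trace the traversal:
N0 x:[33,105/2] y:[17,55] z:[17,75/2] -> hit [33,75/2], descend [2, 4, 10, 14]
  N2 x:[40,105/2] y:[20,54] z:[23,75/2] -> miss, prune
  N4 x:[43,105/2] y:[39,55] z:[17,24] -> miss, prune
  N10 x:[33,39] y:[17,39] z:[37/2,47/2] -> miss, prune
  N14 x:[34,38] y:[23,43] z:[26,36] -> hit [34,36], descend [11, 13]
    N11 x:[35,38] y:[34,43] z:[34,36] -> hit [35,36] leaf, test {P9@t=35, P10(miss)}
    N13 x:[34,75/2] y:[23,35] z:[26,67/2] -> miss, prune

Summary -> nodes [0, 2, 4, 10, 14, 11, 13]; box-tests=7; leaf-entries=1; first=P9

== RESULT ==
[0, 2, 4, 10, 14, 11, 13]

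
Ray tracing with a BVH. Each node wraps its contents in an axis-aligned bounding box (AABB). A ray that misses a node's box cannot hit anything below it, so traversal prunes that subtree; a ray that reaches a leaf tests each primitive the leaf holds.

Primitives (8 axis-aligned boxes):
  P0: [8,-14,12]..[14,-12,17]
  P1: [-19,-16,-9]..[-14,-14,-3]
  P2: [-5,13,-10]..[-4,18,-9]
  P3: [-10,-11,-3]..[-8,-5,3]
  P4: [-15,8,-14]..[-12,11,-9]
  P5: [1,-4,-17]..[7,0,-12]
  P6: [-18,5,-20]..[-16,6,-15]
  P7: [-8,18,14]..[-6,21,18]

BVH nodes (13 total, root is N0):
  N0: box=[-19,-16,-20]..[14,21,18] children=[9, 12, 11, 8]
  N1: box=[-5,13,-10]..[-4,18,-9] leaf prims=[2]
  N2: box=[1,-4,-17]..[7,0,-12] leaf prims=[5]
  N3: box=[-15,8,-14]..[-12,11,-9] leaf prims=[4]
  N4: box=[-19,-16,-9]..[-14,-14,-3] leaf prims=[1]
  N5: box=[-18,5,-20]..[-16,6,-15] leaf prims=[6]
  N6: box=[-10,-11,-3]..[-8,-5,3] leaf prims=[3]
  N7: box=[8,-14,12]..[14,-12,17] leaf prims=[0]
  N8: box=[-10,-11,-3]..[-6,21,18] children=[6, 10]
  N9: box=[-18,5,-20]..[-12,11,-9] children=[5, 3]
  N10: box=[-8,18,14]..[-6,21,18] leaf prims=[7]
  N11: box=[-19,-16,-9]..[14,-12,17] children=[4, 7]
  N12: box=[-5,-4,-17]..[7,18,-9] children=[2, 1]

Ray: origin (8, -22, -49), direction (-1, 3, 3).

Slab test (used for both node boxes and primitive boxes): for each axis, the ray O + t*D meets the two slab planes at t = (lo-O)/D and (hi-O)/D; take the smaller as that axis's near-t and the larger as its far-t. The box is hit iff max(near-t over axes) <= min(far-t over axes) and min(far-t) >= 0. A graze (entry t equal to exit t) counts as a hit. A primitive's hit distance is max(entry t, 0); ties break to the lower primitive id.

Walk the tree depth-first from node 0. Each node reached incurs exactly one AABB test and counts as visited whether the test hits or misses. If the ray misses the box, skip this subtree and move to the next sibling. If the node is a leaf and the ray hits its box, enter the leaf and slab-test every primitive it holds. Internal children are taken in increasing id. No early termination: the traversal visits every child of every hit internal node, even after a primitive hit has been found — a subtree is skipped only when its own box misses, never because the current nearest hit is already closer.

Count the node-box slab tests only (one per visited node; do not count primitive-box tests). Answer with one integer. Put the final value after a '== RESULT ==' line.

Trace the traversal:
N0 x:[-6,27] y:[2,43/3] z:[29/3,67/3] -> hit [29/3,43/3], descend [8, 9, 11, 12]
  N8 x:[14,18] y:[11/3,43/3] z:[46/3,67/3] -> miss, prune
  N9 x:[20,26] y:[9,11] z:[29/3,40/3] -> miss, prune
  N11 x:[-6,27] y:[2,10/3] z:[40/3,22] -> miss, prune
  N12 x:[1,13] y:[6,40/3] z:[32/3,40/3] -> hit [32/3,13], descend [1, 2]
    N1 x:[12,13] y:[35/3,40/3] z:[13,40/3] -> hit [13,13] leaf, test {P2@t=13}
    N2 x:[1,7] y:[6,22/3] z:[32/3,37/3] -> miss, prune

order=[0, 8, 9, 11, 12, 1, 2]  |boxes|=7  |leaves|=1  hit=P2

== RESULT ==
7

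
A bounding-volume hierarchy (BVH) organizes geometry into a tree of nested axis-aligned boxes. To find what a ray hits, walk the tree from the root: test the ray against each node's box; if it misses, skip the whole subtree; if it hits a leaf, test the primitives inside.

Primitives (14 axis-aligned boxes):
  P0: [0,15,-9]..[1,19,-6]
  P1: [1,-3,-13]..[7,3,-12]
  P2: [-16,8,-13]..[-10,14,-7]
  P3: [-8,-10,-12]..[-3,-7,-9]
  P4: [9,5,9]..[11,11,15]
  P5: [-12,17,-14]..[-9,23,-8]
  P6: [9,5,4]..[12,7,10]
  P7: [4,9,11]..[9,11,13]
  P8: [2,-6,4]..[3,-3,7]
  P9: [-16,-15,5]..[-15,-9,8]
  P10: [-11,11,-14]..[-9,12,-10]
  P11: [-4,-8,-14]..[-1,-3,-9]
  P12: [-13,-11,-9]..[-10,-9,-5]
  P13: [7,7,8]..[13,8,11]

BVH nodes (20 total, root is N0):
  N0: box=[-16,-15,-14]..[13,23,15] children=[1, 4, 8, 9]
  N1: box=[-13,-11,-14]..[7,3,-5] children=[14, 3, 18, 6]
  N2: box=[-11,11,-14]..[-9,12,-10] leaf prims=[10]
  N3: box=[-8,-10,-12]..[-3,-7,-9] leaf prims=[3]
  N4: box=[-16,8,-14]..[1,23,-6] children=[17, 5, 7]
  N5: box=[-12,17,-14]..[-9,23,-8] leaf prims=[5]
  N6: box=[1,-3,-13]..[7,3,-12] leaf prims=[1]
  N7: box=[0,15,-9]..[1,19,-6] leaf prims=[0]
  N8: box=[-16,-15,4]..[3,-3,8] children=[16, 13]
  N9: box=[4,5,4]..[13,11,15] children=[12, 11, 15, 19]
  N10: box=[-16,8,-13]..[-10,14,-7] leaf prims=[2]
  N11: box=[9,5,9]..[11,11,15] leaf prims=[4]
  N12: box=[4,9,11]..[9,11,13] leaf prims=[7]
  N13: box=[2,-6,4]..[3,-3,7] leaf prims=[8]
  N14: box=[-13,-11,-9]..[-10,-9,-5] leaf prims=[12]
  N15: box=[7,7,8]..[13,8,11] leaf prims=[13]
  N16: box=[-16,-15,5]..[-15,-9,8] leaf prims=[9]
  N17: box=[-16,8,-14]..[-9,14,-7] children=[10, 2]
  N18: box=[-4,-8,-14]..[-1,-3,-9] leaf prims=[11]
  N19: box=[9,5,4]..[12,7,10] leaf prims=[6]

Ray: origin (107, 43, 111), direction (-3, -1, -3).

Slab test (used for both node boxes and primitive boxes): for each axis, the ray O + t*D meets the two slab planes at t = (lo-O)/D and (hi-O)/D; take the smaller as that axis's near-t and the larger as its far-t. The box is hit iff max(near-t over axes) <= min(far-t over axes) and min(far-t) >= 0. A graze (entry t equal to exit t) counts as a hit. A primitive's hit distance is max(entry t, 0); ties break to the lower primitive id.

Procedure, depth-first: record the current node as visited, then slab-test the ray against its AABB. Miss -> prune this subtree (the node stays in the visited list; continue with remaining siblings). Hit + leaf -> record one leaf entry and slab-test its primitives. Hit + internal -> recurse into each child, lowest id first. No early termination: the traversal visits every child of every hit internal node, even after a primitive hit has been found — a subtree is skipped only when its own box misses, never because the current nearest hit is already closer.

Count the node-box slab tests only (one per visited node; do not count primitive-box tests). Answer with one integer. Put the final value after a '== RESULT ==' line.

Walk:
N0 x:[94/3,41] y:[20,58] z:[32,125/3] -> hit [32,41], descend [1, 4, 8, 9]
  N1 x:[100/3,40] y:[40,54] z:[116/3,125/3] -> hit [40,40], descend [3, 6, 14, 18]
    N3 x:[110/3,115/3] y:[50,53] z:[40,41] -> miss, prune
    N6 x:[100/3,106/3] y:[40,46] z:[41,124/3] -> miss, prune
    N14 x:[39,40] y:[52,54] z:[116/3,40] -> miss, prune
    N18 x:[36,37] y:[46,51] z:[40,125/3] -> miss, prune
  N4 x:[106/3,41] y:[20,35] z:[39,125/3] -> miss, prune
  N8 x:[104/3,41] y:[46,58] z:[103/3,107/3] -> miss, prune
  N9 x:[94/3,103/3] y:[32,38] z:[32,107/3] -> hit [32,103/3], descend [11, 12, 15, 19]
    N11 x:[32,98/3] y:[32,38] z:[32,34] -> hit [32,98/3] leaf, test {P4@t=32}
    N12 x:[98/3,103/3] y:[32,34] z:[98/3,100/3] -> hit [98/3,100/3] leaf, test {P7@t=98/3}
    N15 x:[94/3,100/3] y:[35,36] z:[100/3,103/3] -> miss, prune
    N19 x:[95/3,98/3] y:[36,38] z:[101/3,107/3] -> miss, prune

13 AABB tests over nodes [0, 1, 3, 6, 14, 18, 4, 8, 9, 11, 12, 15, 19]; 2 leaves entered; closest P4.

== RESULT ==
13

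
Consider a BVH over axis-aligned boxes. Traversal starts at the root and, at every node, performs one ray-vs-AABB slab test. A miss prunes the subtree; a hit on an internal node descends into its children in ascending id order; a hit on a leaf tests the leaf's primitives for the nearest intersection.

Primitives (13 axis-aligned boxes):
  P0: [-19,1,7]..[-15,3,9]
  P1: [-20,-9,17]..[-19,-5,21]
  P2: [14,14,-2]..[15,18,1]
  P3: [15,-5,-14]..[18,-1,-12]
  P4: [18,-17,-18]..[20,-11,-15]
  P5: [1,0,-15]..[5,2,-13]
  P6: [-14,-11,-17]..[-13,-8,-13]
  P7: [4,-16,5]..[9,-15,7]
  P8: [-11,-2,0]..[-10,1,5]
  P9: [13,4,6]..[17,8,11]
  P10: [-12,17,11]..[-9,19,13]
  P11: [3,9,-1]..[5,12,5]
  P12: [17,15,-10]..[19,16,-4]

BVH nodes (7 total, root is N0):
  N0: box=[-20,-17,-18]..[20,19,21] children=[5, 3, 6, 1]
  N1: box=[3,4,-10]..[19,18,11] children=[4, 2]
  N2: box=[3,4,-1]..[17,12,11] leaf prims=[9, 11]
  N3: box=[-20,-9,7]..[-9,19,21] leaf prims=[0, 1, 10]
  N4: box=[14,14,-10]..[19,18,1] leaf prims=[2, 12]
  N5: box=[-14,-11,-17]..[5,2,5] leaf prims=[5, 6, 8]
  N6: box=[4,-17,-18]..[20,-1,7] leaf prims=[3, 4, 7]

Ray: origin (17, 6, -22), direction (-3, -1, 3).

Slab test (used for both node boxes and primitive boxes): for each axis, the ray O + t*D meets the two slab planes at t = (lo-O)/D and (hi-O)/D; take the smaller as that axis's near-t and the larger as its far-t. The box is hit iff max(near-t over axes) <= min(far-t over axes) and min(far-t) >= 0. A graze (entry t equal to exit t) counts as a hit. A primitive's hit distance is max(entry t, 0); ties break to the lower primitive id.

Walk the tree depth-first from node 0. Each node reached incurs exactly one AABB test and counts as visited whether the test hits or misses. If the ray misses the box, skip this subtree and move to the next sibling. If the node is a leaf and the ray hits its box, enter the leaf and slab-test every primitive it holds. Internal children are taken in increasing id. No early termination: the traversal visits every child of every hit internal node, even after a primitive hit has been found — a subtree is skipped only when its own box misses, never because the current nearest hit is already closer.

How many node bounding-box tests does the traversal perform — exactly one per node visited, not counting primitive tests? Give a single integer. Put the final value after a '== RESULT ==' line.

Walk:
N0 x:[-1,37/3] y:[-13,23] z:[4/3,43/3] -> hit [4/3,37/3], descend [1, 3, 5, 6]
  N1 x:[-2/3,14/3] y:[-12,2] z:[4,11] -> miss, prune
  N3 x:[26/3,37/3] y:[-13,15] z:[29/3,43/3] -> hit [29/3,37/3] leaf, test {P0(miss), P1(miss), P10(miss)}
  N5 x:[4,31/3] y:[4,17] z:[5/3,9] -> hit [4,9] leaf, test {P5(miss), P6(miss), P8(miss)}
  N6 x:[-1,13/3] y:[7,23] z:[4/3,29/3] -> miss, prune

Summary -> nodes [0, 1, 3, 5, 6]; box-tests=5; leaf-entries=2; first=miss

== RESULT ==
5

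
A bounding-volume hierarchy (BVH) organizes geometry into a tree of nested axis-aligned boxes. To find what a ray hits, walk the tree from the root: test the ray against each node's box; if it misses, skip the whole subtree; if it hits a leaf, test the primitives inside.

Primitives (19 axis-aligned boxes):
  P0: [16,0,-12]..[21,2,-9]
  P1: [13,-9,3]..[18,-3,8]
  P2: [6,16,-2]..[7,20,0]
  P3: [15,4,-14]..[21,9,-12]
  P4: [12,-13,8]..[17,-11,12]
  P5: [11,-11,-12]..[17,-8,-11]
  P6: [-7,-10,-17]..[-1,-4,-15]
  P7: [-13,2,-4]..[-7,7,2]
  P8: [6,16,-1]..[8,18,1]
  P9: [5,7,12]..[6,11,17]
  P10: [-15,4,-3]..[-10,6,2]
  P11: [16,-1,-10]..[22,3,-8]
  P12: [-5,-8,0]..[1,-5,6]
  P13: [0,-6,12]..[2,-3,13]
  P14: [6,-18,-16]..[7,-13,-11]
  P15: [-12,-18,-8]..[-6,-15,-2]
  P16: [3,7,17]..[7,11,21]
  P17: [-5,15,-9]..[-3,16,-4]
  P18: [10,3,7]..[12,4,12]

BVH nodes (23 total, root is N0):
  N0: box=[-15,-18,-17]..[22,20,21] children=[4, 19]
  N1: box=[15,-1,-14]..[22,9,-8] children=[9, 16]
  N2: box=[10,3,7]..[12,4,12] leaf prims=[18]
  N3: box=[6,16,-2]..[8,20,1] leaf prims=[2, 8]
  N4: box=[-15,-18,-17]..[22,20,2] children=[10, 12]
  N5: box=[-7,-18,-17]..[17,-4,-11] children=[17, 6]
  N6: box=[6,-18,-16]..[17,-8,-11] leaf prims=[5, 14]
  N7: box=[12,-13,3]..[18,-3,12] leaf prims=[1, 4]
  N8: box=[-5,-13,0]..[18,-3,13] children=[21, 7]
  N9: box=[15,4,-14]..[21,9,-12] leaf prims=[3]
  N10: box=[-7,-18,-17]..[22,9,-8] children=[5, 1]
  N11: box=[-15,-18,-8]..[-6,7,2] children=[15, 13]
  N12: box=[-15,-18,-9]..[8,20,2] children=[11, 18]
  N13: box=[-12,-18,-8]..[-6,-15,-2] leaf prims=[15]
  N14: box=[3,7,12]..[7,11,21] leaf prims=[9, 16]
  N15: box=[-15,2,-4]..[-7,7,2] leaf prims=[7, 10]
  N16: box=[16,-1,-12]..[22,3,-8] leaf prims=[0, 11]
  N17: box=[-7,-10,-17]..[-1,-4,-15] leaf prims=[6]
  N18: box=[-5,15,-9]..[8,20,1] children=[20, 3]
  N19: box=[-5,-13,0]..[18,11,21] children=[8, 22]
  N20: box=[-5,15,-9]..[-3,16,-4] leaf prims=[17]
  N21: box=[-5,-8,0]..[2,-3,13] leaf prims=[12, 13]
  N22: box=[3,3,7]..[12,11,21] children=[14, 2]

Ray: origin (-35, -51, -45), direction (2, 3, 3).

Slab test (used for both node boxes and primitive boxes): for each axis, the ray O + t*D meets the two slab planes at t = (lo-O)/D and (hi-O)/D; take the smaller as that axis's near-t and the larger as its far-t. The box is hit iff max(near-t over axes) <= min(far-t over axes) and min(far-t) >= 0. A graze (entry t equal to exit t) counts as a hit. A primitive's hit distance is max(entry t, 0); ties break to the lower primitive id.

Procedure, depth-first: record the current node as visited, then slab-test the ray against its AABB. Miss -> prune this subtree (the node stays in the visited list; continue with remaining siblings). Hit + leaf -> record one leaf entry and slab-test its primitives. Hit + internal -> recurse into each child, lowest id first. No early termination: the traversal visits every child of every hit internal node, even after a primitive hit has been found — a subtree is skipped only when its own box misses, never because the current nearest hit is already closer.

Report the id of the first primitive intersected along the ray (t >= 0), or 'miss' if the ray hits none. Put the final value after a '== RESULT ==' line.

Trace the traversal:
N0 x:[10,57/2] y:[11,71/3] z:[28/3,22] -> hit [11,22], descend [4, 19]
  N4 x:[10,57/2] y:[11,71/3] z:[28/3,47/3] -> hit [11,47/3], descend [10, 12]
    N10 x:[14,57/2] y:[11,20] z:[28/3,37/3] -> miss, prune
    N12 x:[10,43/2] y:[11,71/3] z:[12,47/3] -> hit [12,47/3], descend [11, 18]
      N11 x:[10,29/2] y:[11,58/3] z:[37/3,47/3] -> hit [37/3,29/2], descend [13, 15]
        N13 x:[23/2,29/2] y:[11,12] z:[37/3,43/3] -> miss, prune
        N15 x:[10,14] y:[53/3,58/3] z:[41/3,47/3] -> miss, prune
      N18 x:[15,43/2] y:[22,71/3] z:[12,46/3] -> miss, prune
  N19 x:[15,53/2] y:[38/3,62/3] z:[15,22] -> hit [15,62/3], descend [8, 22]
    N8 x:[15,53/2] y:[38/3,16] z:[15,58/3] -> hit [15,16], descend [7, 21]
      N7 x:[47/2,53/2] y:[38/3,16] z:[16,19] -> miss, prune
      N21 x:[15,37/2] y:[43/3,16] z:[15,58/3] -> hit [15,16] leaf, test {P12@t=15, P13(miss)}
    N22 x:[19,47/2] y:[18,62/3] z:[52/3,22] -> hit [19,62/3], descend [2, 14]
      N2 x:[45/2,47/2] y:[18,55/3] z:[52/3,19] -> miss, prune
      N14 x:[19,21] y:[58/3,62/3] z:[19,22] -> hit [58/3,62/3] leaf, test {P9@t=20, P16@t=62/3}

order=[0, 4, 10, 12, 11, 13, 15, 18, 19, 8, 7, 21, 22, 2, 14]  |boxes|=15  |leaves|=2  hit=P12

== RESULT ==
12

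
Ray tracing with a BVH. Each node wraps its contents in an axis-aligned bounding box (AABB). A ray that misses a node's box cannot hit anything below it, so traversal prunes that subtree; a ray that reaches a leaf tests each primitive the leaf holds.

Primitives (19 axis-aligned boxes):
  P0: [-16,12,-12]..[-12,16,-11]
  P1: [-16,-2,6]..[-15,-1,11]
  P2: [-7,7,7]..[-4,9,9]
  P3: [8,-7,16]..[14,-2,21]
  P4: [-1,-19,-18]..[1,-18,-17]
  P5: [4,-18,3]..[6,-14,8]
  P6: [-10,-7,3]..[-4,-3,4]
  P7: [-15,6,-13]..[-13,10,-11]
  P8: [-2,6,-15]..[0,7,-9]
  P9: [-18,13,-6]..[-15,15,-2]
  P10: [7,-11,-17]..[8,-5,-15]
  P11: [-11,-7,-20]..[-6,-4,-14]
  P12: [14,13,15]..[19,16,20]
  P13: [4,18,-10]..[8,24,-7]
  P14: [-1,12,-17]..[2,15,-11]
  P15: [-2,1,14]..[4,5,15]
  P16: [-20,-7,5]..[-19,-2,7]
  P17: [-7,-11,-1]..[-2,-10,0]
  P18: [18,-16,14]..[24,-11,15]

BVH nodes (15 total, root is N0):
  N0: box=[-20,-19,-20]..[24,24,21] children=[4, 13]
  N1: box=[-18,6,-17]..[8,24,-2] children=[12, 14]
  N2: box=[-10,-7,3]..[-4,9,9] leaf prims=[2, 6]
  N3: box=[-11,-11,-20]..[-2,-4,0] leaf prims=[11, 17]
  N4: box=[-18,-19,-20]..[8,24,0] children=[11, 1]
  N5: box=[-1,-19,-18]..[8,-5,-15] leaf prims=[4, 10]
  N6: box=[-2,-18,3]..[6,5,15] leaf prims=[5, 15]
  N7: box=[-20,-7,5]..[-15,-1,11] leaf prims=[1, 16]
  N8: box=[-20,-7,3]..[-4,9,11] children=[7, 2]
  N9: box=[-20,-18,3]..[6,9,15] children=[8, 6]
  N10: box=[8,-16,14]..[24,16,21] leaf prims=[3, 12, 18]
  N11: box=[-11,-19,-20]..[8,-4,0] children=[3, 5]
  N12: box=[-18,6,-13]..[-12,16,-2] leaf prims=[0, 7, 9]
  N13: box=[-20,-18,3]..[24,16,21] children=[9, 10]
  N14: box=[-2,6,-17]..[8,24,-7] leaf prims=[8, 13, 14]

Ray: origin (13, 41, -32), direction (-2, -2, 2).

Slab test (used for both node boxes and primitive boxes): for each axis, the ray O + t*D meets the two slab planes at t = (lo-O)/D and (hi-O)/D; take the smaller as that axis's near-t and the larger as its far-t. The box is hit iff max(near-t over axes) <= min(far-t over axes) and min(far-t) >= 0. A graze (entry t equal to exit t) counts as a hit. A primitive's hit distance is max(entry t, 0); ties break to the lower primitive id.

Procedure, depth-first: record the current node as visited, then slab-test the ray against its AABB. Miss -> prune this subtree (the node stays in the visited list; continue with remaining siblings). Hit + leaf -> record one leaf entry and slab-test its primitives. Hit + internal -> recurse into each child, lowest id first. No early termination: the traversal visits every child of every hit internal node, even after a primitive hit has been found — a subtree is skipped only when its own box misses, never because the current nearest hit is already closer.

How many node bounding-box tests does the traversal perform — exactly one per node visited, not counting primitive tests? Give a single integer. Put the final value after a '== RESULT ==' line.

Walk:
N0 x:[-11/2,33/2] y:[17/2,30] z:[6,53/2] -> hit [17/2,33/2], descend [4, 13]
  N4 x:[5/2,31/2] y:[17/2,30] z:[6,16] -> hit [17/2,31/2], descend [1, 11]
    N1 x:[5/2,31/2] y:[17/2,35/2] z:[15/2,15] -> hit [17/2,15], descend [12, 14]
      N12 x:[25/2,31/2] y:[25/2,35/2] z:[19/2,15] -> hit [25/2,15] leaf, test {P0(miss), P7(miss), P9@t=14}
      N14 x:[5/2,15/2] y:[17/2,35/2] z:[15/2,25/2] -> miss, prune
    N11 x:[5/2,12] y:[45/2,30] z:[6,16] -> miss, prune
  N13 x:[-11/2,33/2] y:[25/2,59/2] z:[35/2,53/2] -> miss, prune

Visited [0, 4, 1, 12, 14, 11, 13]. Tests: 7 box, 1 leaf. Nearest: P9.

== RESULT ==
7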